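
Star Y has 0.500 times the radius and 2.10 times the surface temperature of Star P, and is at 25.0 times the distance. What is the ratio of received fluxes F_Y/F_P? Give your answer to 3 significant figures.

L_Y/L_P = (R_Y/R_P)²(T_Y/T_P)⁴ = (0.500)² × (2.10)⁴ = 4.862.
F_Y/F_P = (L_Y/L_P)/(d_Y/d_P)² = 4.862 / (25.0)² = 0.007779.

0.00778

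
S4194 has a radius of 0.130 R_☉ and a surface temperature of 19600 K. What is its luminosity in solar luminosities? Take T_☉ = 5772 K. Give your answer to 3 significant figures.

L/L_☉ = (R/R_☉)² (T/T_☉)⁴ = (0.130)² × (19600/5772)⁴
       = 0.01690 × (3.396)⁴ = 0.01690 × 133.0 = 2.247.

2.25 solar luminosities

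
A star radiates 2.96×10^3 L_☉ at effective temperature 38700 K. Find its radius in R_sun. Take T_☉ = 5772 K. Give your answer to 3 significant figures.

1.21 R_sun

R/R_☉ = √(L/L_☉) / (T/T_☉)² = √(2.96×10^3) / (6.705)²
       = 54.41 / 44.95 = 1.210.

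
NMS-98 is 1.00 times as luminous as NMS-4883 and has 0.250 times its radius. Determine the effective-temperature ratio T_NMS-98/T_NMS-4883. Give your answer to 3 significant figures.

L ∝ R²T⁴ gives T ∝ (L/R²)^(1/4), so
T_NMS-98/T_NMS-4883 = (1.00 / 0.250²)^(1/4) = (16.00)^(1/4) = 2.000.

2.00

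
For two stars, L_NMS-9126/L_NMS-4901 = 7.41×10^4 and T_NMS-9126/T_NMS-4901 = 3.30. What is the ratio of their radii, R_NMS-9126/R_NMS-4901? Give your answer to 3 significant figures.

25.0

L ∝ R²T⁴ gives R ∝ √L / T², so
R_NMS-9126/R_NMS-4901 = √(7.41×10^4) / (3.30)² = 272.2 / 10.89 = 25.00.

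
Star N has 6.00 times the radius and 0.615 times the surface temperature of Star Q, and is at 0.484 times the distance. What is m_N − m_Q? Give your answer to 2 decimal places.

L_N/L_Q = (6.00)²(0.615)⁴ = 5.150.
F_N/F_Q = (L_N/L_Q)/(d_N/d_Q)² = 5.150/0.2343 = 21.98.
m_N − m_Q = −2.5 log₁₀(21.98) = -3.36.

-3.36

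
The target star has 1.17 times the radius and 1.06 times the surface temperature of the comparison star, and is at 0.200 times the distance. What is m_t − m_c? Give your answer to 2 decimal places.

-4.09

L_t/L_c = (1.17)²(1.06)⁴ = 1.728.
F_t/F_c = (L_t/L_c)/(d_t/d_c)² = 1.728/0.04000 = 43.21.
m_t − m_c = −2.5 log₁₀(43.21) = -4.09.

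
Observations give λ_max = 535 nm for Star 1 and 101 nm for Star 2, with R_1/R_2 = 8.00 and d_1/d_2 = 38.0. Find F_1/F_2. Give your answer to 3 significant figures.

Wien's law: T_1/T_2 = λ_2/λ_1 = 101/535 = 0.1888.
L_1/L_2 = (R_1/R_2)²(T_1/T_2)⁴ = (8.00)²(0.1888)⁴ = 0.08129.
F_1/F_2 = (L_1/L_2)/(d_1/d_2)² = 0.08129/(38.0)² = 5.630×10^-5.

5.63×10^-5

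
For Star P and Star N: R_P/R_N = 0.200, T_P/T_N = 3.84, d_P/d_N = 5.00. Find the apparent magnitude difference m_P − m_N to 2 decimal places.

1.15

L_P/L_N = (0.200)²(3.84)⁴ = 8.697.
F_P/F_N = (L_P/L_N)/(d_P/d_N)² = 8.697/25.00 = 0.3479.
m_P − m_N = −2.5 log₁₀(0.3479) = 1.15.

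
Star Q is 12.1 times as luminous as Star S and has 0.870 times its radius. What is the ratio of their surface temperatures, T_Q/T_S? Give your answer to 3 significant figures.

2.00

L ∝ R²T⁴ gives T ∝ (L/R²)^(1/4), so
T_Q/T_S = (12.1 / 0.870²)^(1/4) = (15.99)^(1/4) = 2.000.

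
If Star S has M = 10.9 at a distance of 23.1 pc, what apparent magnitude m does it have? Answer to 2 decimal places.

12.72

m = M + 5 log₁₀(d/10 pc) = 10.9 + 5 log₁₀(23.1/10)
  = 10.9 + 5 × 0.364 = 10.9 + 1.82 = 12.72.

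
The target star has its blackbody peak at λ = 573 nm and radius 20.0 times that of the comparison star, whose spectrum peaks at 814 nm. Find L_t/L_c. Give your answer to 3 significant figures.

Wien's law gives T ∝ 1/λ_max, so T_t/T_c = λ_c/λ_t = 814/573 = 1.421.
Then L ∝ R²T⁴ gives L_t/L_c = (20.0)² × (1.421)⁴ = 400.0 × 4.073 = 1629.

1.63×10^3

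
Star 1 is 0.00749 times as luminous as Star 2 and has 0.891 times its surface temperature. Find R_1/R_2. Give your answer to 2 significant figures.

0.11

L ∝ R²T⁴ gives R ∝ √L / T², so
R_1/R_2 = √(0.00749) / (0.891)² = 0.08654 / 0.7939 = 0.1090.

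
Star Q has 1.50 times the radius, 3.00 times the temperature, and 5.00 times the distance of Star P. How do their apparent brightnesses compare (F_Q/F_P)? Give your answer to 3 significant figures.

L_Q/L_P = (R_Q/R_P)²(T_Q/T_P)⁴ = (1.50)² × (3.00)⁴ = 182.2.
F_Q/F_P = (L_Q/L_P)/(d_Q/d_P)² = 182.2 / (5.00)² = 7.290.

7.29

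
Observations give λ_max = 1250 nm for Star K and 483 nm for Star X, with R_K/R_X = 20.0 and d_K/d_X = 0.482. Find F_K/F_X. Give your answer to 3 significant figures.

38.4

Wien's law: T_K/T_X = λ_X/λ_K = 483/1250 = 0.3864.
L_K/L_X = (R_K/R_X)²(T_K/T_X)⁴ = (20.0)²(0.3864)⁴ = 8.917.
F_K/F_X = (L_K/L_X)/(d_K/d_X)² = 8.917/(0.482)² = 38.38.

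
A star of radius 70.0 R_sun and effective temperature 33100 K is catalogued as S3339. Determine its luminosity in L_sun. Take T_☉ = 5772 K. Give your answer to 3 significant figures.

L/L_☉ = (R/R_☉)² (T/T_☉)⁴ = (70.0)² × (33100/5772)⁴
       = 4900 × (5.735)⁴ = 4900 × 1081 = 5.299×10^6.

5.30×10^6 L_sun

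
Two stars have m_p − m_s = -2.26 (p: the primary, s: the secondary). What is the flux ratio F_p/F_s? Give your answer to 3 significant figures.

F_p/F_s = 10^(−(m_p − m_s)/2.5) = 10^(2.26/2.5) = 10^0.904 = 8.017.

8.02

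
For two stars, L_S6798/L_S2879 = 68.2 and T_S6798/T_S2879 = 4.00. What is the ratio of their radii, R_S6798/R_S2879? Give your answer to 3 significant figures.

0.516

L ∝ R²T⁴ gives R ∝ √L / T², so
R_S6798/R_S2879 = √(68.2) / (4.00)² = 8.258 / 16.00 = 0.5161.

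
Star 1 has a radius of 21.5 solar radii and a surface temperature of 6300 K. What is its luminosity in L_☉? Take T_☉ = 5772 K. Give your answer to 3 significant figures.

656 L_☉

L/L_☉ = (R/R_☉)² (T/T_☉)⁴ = (21.5)² × (6300/5772)⁴
       = 462.2 × (1.091)⁴ = 462.2 × 1.419 = 656.0.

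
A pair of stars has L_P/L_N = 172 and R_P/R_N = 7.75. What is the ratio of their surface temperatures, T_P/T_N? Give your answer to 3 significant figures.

1.30

L ∝ R²T⁴ gives T ∝ (L/R²)^(1/4), so
T_P/T_N = (172 / 7.75²)^(1/4) = (2.864)^(1/4) = 1.301.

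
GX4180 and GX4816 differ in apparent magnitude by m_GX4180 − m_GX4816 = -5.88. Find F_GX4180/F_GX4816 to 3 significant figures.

225

F_GX4180/F_GX4816 = 10^(−(m_GX4180 − m_GX4816)/2.5) = 10^(5.88/2.5) = 10^2.352 = 224.9.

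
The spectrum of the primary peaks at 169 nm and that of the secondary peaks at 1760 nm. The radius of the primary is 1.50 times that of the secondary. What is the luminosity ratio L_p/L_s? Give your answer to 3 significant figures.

Wien's law gives T ∝ 1/λ_max, so T_p/T_s = λ_s/λ_p = 1760/169 = 10.41.
Then L ∝ R²T⁴ gives L_p/L_s = (1.50)² × (10.41)⁴ = 2.250 × 1.176×10^4 = 2.647×10^4.

2.65×10^4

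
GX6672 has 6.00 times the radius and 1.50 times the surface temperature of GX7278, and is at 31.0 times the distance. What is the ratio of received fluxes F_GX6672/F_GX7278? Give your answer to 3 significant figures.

L_GX6672/L_GX7278 = (R_GX6672/R_GX7278)²(T_GX6672/T_GX7278)⁴ = (6.00)² × (1.50)⁴ = 182.2.
F_GX6672/F_GX7278 = (L_GX6672/L_GX7278)/(d_GX6672/d_GX7278)² = 182.2 / (31.0)² = 0.1896.

0.190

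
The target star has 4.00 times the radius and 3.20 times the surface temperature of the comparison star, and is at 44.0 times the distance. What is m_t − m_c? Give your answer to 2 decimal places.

0.16

L_t/L_c = (4.00)²(3.20)⁴ = 1678.
F_t/F_c = (L_t/L_c)/(d_t/d_c)² = 1678/1936 = 0.8666.
m_t − m_c = −2.5 log₁₀(0.8666) = 0.16.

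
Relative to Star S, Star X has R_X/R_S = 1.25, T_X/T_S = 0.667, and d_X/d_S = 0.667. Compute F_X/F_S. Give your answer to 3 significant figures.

0.695

L_X/L_S = (R_X/R_S)²(T_X/T_S)⁴ = (1.25)² × (0.667)⁴ = 0.3093.
F_X/F_S = (L_X/L_S)/(d_X/d_S)² = 0.3093 / (0.667)² = 0.6951.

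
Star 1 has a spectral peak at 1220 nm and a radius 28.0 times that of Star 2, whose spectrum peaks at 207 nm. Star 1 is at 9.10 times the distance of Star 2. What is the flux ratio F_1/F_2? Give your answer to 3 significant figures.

Wien's law: T_1/T_2 = λ_2/λ_1 = 207/1220 = 0.1697.
L_1/L_2 = (R_1/R_2)²(T_1/T_2)⁴ = (28.0)²(0.1697)⁴ = 0.6498.
F_1/F_2 = (L_1/L_2)/(d_1/d_2)² = 0.6498/(9.10)² = 0.007846.

0.00785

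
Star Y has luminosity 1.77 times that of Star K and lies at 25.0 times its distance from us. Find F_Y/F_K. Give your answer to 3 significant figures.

0.00283

F = L/(4πd²), so F_Y/F_K = (L_Y/L_K) / (d_Y/d_K)²
= 1.77 / (25.0)² = 1.77 / 625.0 = 0.002832.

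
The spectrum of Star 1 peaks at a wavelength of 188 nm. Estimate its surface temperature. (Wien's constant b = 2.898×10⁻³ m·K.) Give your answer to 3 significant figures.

1.54×10^4 K

T = b/λ_max = 2.898×10⁻³ / (188×10⁻⁹) = 1.541×10^4 K.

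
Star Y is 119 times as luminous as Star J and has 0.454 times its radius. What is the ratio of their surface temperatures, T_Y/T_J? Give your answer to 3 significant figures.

4.90

L ∝ R²T⁴ gives T ∝ (L/R²)^(1/4), so
T_Y/T_J = (119 / 0.454²)^(1/4) = (577.3)^(1/4) = 4.902.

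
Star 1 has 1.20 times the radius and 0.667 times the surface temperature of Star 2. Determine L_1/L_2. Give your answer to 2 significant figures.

From the Stefan–Boltzmann law, L ∝ R²T⁴, so
L_1/L_2 = (R_1/R_2)² (T_1/T_2)⁴ = (1.20)² × (0.667)⁴ = 1.440 × 0.1979 = 0.2850.

0.29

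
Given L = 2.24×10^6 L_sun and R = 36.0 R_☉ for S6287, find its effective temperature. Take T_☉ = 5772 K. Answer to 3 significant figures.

3.72×10^4 K

T/T_☉ = (L/L_☉)^(1/4) / (R/R_☉)^(1/2)
T = 5772 × (2.24×10^6)^(1/4) / √(36.0) = 5772 × 38.69 / 6.000 = 3.722×10^4 K.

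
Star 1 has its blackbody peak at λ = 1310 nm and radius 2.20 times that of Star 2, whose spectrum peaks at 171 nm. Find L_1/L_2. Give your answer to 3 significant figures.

Wien's law gives T ∝ 1/λ_max, so T_1/T_2 = λ_2/λ_1 = 171/1310 = 0.1305.
Then L ∝ R²T⁴ gives L_1/L_2 = (2.20)² × (0.1305)⁴ = 4.840 × 2.903×10^-4 = 0.001405.

0.00141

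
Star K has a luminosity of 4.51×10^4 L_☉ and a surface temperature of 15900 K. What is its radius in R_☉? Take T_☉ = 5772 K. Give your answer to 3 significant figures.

28.0 R_☉

R/R_☉ = √(L/L_☉) / (T/T_☉)² = √(4.51×10^4) / (2.755)²
       = 212.4 / 7.588 = 27.99.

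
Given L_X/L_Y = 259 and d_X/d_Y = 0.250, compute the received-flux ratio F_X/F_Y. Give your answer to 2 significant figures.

4.1×10^3

F = L/(4πd²), so F_X/F_Y = (L_X/L_Y) / (d_X/d_Y)²
= 259 / (0.250)² = 259 / 0.06250 = 4144.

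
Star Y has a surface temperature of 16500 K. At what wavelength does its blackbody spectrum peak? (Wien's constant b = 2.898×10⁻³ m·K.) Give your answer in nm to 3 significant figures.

λ_max = b/T = 2.898×10⁻³ / 16500 = 1.76×10^-7 m = 175.6 nm.

176 nm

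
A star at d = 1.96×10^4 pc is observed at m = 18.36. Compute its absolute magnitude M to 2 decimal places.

1.90

M = m − 5 log₁₀(d/10 pc) = 18.36 − 5 log₁₀(1.96×10^4/10)
  = 18.36 − 5 × 3.292 = 18.36 − 16.46 = 1.90.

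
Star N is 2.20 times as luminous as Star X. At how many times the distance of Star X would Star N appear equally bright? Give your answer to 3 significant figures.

Equal flux requires L_N/d_N² = L_X/d_X², so d_N/d_X = √(L_N/L_X)
= √(2.20) = 1.483.

1.48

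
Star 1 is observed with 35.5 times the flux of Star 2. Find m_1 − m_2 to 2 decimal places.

m_1 − m_2 = −2.5 log₁₀(F_1/F_2) = −2.5 log₁₀(35.5) = −2.5 × (1.550) = -3.876.

-3.88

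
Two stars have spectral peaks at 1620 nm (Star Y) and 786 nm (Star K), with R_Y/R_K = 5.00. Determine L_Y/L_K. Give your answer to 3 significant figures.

Wien's law gives T ∝ 1/λ_max, so T_Y/T_K = λ_K/λ_Y = 786/1620 = 0.4852.
Then L ∝ R²T⁴ gives L_Y/L_K = (5.00)² × (0.4852)⁴ = 25.00 × 0.05542 = 1.385.

1.39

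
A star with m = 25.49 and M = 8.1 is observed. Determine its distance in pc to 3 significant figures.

3.01×10^4 pc

m − M = 5 log₁₀(d/10 pc)
25.49 − (8.1) = 17.39 = 5 log₁₀(d/10)
d = 10 × 10^(17.39/5) = 10 × 10^3.478 = 3.006×10^4 pc.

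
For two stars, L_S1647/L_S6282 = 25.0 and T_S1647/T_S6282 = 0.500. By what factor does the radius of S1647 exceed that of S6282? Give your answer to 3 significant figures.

20.0

L ∝ R²T⁴ gives R ∝ √L / T², so
R_S1647/R_S6282 = √(25.0) / (0.500)² = 5.000 / 0.2500 = 20.00.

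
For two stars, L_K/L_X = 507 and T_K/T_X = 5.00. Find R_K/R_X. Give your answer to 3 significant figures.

L ∝ R²T⁴ gives R ∝ √L / T², so
R_K/R_X = √(507) / (5.00)² = 22.52 / 25.00 = 0.9007.

0.901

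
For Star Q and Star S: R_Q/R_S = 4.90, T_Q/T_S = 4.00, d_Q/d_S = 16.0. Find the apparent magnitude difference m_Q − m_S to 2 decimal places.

-3.45

L_Q/L_S = (4.90)²(4.00)⁴ = 6147.
F_Q/F_S = (L_Q/L_S)/(d_Q/d_S)² = 6147/256.0 = 24.01.
m_Q − m_S = −2.5 log₁₀(24.01) = -3.45.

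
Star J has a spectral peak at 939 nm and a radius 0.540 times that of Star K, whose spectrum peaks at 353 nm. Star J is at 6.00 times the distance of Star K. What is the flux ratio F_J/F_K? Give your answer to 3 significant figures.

Wien's law: T_J/T_K = λ_K/λ_J = 353/939 = 0.3759.
L_J/L_K = (R_J/R_K)²(T_J/T_K)⁴ = (0.540)²(0.3759)⁴ = 0.005824.
F_J/F_K = (L_J/L_K)/(d_J/d_K)² = 0.005824/(6.00)² = 1.618×10^-4.

1.62×10^-4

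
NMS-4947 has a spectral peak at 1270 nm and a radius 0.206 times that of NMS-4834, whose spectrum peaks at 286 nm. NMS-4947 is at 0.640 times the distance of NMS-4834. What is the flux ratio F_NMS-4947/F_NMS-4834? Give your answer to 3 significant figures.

2.66×10^-4

Wien's law: T_NMS-4947/T_NMS-4834 = λ_NMS-4834/λ_NMS-4947 = 286/1270 = 0.2252.
L_NMS-4947/L_NMS-4834 = (R_NMS-4947/R_NMS-4834)²(T_NMS-4947/T_NMS-4834)⁴ = (0.206)²(0.2252)⁴ = 1.091×10^-4.
F_NMS-4947/F_NMS-4834 = (L_NMS-4947/L_NMS-4834)/(d_NMS-4947/d_NMS-4834)² = 1.091×10^-4/(0.640)² = 2.665×10^-4.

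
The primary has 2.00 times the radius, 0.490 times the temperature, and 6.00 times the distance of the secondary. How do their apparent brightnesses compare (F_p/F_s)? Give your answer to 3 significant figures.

0.00641

L_p/L_s = (R_p/R_s)²(T_p/T_s)⁴ = (2.00)² × (0.490)⁴ = 0.2306.
F_p/F_s = (L_p/L_s)/(d_p/d_s)² = 0.2306 / (6.00)² = 0.006405.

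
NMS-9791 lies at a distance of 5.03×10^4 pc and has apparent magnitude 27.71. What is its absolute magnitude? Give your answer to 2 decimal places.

M = m − 5 log₁₀(d/10 pc) = 27.71 − 5 log₁₀(5.03×10^4/10)
  = 27.71 − 5 × 3.702 = 27.71 − 18.51 = 9.20.

9.20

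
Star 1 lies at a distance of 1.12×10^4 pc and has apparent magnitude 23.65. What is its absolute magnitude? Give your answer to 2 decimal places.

8.40

M = m − 5 log₁₀(d/10 pc) = 23.65 − 5 log₁₀(1.12×10^4/10)
  = 23.65 − 5 × 3.049 = 23.65 − 15.25 = 8.40.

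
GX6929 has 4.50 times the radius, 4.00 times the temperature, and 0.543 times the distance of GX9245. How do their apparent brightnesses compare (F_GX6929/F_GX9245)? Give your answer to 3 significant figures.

L_GX6929/L_GX9245 = (R_GX6929/R_GX9245)²(T_GX6929/T_GX9245)⁴ = (4.50)² × (4.00)⁴ = 5184.
F_GX6929/F_GX9245 = (L_GX6929/L_GX9245)/(d_GX6929/d_GX9245)² = 5184 / (0.543)² = 1.758×10^4.

1.76×10^4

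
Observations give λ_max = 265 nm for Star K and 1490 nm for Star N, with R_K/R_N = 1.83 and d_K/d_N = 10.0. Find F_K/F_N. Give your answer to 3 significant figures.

Wien's law: T_K/T_N = λ_N/λ_K = 1490/265 = 5.623.
L_K/L_N = (R_K/R_N)²(T_K/T_N)⁴ = (1.83)²(5.623)⁴ = 3347.
F_K/F_N = (L_K/L_N)/(d_K/d_N)² = 3347/(10.0)² = 33.47.

33.5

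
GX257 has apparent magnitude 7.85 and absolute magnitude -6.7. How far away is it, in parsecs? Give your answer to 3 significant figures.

m − M = 5 log₁₀(d/10 pc)
7.85 − (-6.7) = 14.55 = 5 log₁₀(d/10)
d = 10 × 10^(14.55/5) = 10 × 10^2.910 = 8128 pc.

8.13×10^3 pc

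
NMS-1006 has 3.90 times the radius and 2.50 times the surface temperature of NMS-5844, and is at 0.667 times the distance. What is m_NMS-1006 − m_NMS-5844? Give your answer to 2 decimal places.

L_NMS-1006/L_NMS-5844 = (3.90)²(2.50)⁴ = 594.1.
F_NMS-1006/F_NMS-5844 = (L_NMS-1006/L_NMS-5844)/(d_NMS-1006/d_NMS-5844)² = 594.1/0.4449 = 1335.
m_NMS-1006 − m_NMS-5844 = −2.5 log₁₀(1335) = -7.81.

-7.81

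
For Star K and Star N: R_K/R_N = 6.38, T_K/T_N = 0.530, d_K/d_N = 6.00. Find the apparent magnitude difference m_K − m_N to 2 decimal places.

2.62

L_K/L_N = (6.38)²(0.530)⁴ = 3.212.
F_K/F_N = (L_K/L_N)/(d_K/d_N)² = 3.212/36.00 = 0.08922.
m_K − m_N = −2.5 log₁₀(0.08922) = 2.62.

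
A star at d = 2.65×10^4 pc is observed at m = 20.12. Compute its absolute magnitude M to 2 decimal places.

3.00

M = m − 5 log₁₀(d/10 pc) = 20.12 − 5 log₁₀(2.65×10^4/10)
  = 20.12 − 5 × 3.423 = 20.12 − 17.12 = 3.00.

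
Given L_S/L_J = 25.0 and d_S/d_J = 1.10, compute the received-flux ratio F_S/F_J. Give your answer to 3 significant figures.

F = L/(4πd²), so F_S/F_J = (L_S/L_J) / (d_S/d_J)²
= 25.0 / (1.10)² = 25.0 / 1.210 = 20.66.

20.7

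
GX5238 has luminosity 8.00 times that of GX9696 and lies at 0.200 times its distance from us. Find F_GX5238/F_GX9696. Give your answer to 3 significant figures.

200

F = L/(4πd²), so F_GX5238/F_GX9696 = (L_GX5238/L_GX9696) / (d_GX5238/d_GX9696)²
= 8.00 / (0.200)² = 8.00 / 0.04000 = 200.0.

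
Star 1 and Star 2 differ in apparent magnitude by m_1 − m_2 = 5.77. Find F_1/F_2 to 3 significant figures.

F_1/F_2 = 10^(−(m_1 − m_2)/2.5) = 10^(-5.77/2.5) = 10^-2.308 = 0.004920.

0.00492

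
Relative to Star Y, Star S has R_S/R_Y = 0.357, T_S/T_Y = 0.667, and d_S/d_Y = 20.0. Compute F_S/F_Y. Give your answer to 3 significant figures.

6.31×10^-5

L_S/L_Y = (R_S/R_Y)²(T_S/T_Y)⁴ = (0.357)² × (0.667)⁴ = 0.02523.
F_S/F_Y = (L_S/L_Y)/(d_S/d_Y)² = 0.02523 / (20.0)² = 6.306×10^-5.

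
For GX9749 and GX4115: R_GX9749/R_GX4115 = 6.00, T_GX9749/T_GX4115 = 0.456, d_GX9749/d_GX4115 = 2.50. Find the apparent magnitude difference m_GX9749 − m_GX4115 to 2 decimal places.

1.51

L_GX9749/L_GX4115 = (6.00)²(0.456)⁴ = 1.557.
F_GX9749/F_GX4115 = (L_GX9749/L_GX4115)/(d_GX9749/d_GX4115)² = 1.557/6.250 = 0.2490.
m_GX9749 − m_GX4115 = −2.5 log₁₀(0.2490) = 1.51.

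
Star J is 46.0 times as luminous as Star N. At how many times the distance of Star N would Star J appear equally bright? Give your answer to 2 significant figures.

Equal flux requires L_J/d_J² = L_N/d_N², so d_J/d_N = √(L_J/L_N)
= √(46.0) = 6.782.

6.8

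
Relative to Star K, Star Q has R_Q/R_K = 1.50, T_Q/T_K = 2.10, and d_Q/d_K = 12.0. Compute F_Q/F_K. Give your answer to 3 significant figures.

0.304

L_Q/L_K = (R_Q/R_K)²(T_Q/T_K)⁴ = (1.50)² × (2.10)⁴ = 43.76.
F_Q/F_K = (L_Q/L_K)/(d_Q/d_K)² = 43.76 / (12.0)² = 0.3039.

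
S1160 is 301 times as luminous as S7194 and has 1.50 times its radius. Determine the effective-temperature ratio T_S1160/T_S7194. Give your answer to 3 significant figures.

L ∝ R²T⁴ gives T ∝ (L/R²)^(1/4), so
T_S1160/T_S7194 = (301 / 1.50²)^(1/4) = (133.8)^(1/4) = 3.401.

3.40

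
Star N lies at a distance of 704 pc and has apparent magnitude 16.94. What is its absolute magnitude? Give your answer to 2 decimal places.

M = m − 5 log₁₀(d/10 pc) = 16.94 − 5 log₁₀(704/10)
  = 16.94 − 5 × 1.848 = 16.94 − 9.24 = 7.70.

7.70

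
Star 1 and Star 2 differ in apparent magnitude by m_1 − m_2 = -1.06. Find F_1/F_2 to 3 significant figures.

F_1/F_2 = 10^(−(m_1 − m_2)/2.5) = 10^(1.06/2.5) = 10^0.424 = 2.655.

2.65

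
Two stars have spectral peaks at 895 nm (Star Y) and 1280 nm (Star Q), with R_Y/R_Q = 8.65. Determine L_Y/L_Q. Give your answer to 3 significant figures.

Wien's law gives T ∝ 1/λ_max, so T_Y/T_Q = λ_Q/λ_Y = 1280/895 = 1.430.
Then L ∝ R²T⁴ gives L_Y/L_Q = (8.65)² × (1.430)⁴ = 74.82 × 4.184 = 313.0.

313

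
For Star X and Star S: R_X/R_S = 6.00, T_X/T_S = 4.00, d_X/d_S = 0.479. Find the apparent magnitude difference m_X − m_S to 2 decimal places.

-11.51

L_X/L_S = (6.00)²(4.00)⁴ = 9216.
F_X/F_S = (L_X/L_S)/(d_X/d_S)² = 9216/0.2294 = 4.017×10^4.
m_X − m_S = −2.5 log₁₀(4.017×10^4) = -11.51.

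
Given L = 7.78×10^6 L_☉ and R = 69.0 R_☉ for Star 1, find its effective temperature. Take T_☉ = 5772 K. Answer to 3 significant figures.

3.67×10^4 K

T/T_☉ = (L/L_☉)^(1/4) / (R/R_☉)^(1/2)
T = 5772 × (7.78×10^6)^(1/4) / √(69.0) = 5772 × 52.81 / 8.307 = 3.670×10^4 K.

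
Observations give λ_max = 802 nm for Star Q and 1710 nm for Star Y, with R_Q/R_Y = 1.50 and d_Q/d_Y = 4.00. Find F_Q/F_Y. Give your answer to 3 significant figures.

2.91

Wien's law: T_Q/T_Y = λ_Y/λ_Q = 1710/802 = 2.132.
L_Q/L_Y = (R_Q/R_Y)²(T_Q/T_Y)⁴ = (1.50)²(2.132)⁴ = 46.50.
F_Q/F_Y = (L_Q/L_Y)/(d_Q/d_Y)² = 46.50/(4.00)² = 2.906.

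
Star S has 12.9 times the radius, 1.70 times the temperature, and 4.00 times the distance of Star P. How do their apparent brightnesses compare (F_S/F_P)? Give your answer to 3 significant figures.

L_S/L_P = (R_S/R_P)²(T_S/T_P)⁴ = (12.9)² × (1.70)⁴ = 1390.
F_S/F_P = (L_S/L_P)/(d_S/d_P)² = 1390 / (4.00)² = 86.87.

86.9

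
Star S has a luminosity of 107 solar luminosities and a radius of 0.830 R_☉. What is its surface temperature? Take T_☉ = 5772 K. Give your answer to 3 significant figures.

2.04×10^4 K

T/T_☉ = (L/L_☉)^(1/4) / (R/R_☉)^(1/2)
T = 5772 × (107)^(1/4) / √(0.830) = 5772 × 3.216 / 0.9110 = 2.038×10^4 K.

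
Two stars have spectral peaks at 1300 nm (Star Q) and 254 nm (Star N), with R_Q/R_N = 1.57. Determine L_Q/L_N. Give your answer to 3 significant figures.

Wien's law gives T ∝ 1/λ_max, so T_Q/T_N = λ_N/λ_Q = 254/1300 = 0.1954.
Then L ∝ R²T⁴ gives L_Q/L_N = (1.57)² × (0.1954)⁴ = 2.465 × 0.001457 = 0.003592.

0.00359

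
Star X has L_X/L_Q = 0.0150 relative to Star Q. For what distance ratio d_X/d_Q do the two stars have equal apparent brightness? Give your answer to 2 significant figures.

Equal flux requires L_X/d_X² = L_Q/d_Q², so d_X/d_Q = √(L_X/L_Q)
= √(0.0150) = 0.1225.

0.12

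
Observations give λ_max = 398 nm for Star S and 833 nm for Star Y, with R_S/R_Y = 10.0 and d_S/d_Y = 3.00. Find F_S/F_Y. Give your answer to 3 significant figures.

Wien's law: T_S/T_Y = λ_Y/λ_S = 833/398 = 2.093.
L_S/L_Y = (R_S/R_Y)²(T_S/T_Y)⁴ = (10.0)²(2.093)⁴ = 1919.
F_S/F_Y = (L_S/L_Y)/(d_S/d_Y)² = 1919/(3.00)² = 213.2.

213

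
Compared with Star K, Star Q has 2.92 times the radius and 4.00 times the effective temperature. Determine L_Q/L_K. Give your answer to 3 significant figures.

From the Stefan–Boltzmann law, L ∝ R²T⁴, so
L_Q/L_K = (R_Q/R_K)² (T_Q/T_K)⁴ = (2.92)² × (4.00)⁴ = 8.526 × 256.0 = 2183.

2.18×10^3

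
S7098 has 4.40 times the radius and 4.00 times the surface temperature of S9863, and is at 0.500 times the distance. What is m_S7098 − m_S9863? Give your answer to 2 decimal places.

-10.74

L_S7098/L_S9863 = (4.40)²(4.00)⁴ = 4956.
F_S7098/F_S9863 = (L_S7098/L_S9863)/(d_S7098/d_S9863)² = 4956/0.2500 = 1.982×10^4.
m_S7098 − m_S9863 = −2.5 log₁₀(1.982×10^4) = -10.74.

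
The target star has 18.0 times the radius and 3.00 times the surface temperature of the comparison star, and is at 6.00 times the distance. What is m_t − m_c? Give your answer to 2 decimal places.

-7.16

L_t/L_c = (18.0)²(3.00)⁴ = 2.624×10^4.
F_t/F_c = (L_t/L_c)/(d_t/d_c)² = 2.624×10^4/36.00 = 729.0.
m_t − m_c = −2.5 log₁₀(729.0) = -7.16.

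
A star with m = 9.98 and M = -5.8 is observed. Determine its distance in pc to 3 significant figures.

1.43×10^4 pc

m − M = 5 log₁₀(d/10 pc)
9.98 − (-5.8) = 15.78 = 5 log₁₀(d/10)
d = 10 × 10^(15.78/5) = 10 × 10^3.156 = 1.432×10^4 pc.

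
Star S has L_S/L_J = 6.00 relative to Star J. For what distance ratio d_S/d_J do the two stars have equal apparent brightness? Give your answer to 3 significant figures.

Equal flux requires L_S/d_S² = L_J/d_J², so d_S/d_J = √(L_S/L_J)
= √(6.00) = 2.449.

2.45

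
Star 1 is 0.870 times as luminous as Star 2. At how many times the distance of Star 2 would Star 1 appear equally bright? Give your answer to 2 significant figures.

Equal flux requires L_1/d_1² = L_2/d_2², so d_1/d_2 = √(L_1/L_2)
= √(0.870) = 0.9327.

0.93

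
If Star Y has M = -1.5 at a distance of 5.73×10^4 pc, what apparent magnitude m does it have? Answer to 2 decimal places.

m = M + 5 log₁₀(d/10 pc) = -1.5 + 5 log₁₀(5.73×10^4/10)
  = -1.5 + 5 × 3.758 = -1.5 + 18.79 = 17.29.

17.29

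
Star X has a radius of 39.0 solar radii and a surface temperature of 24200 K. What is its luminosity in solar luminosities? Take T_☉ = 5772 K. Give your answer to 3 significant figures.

L/L_☉ = (R/R_☉)² (T/T_☉)⁴ = (39.0)² × (24200/5772)⁴
       = 1521 × (4.193)⁴ = 1521 × 309.0 = 4.700×10^5.

4.70×10^5 solar luminosities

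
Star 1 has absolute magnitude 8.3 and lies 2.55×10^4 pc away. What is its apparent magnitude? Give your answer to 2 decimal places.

m = M + 5 log₁₀(d/10 pc) = 8.3 + 5 log₁₀(2.55×10^4/10)
  = 8.3 + 5 × 3.407 = 8.3 + 17.03 = 25.33.

25.33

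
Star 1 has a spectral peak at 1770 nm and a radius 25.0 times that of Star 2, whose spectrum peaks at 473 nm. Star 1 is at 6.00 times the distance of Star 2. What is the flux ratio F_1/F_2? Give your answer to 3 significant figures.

Wien's law: T_1/T_2 = λ_2/λ_1 = 473/1770 = 0.2672.
L_1/L_2 = (R_1/R_2)²(T_1/T_2)⁴ = (25.0)²(0.2672)⁴ = 3.187.
F_1/F_2 = (L_1/L_2)/(d_1/d_2)² = 3.187/(6.00)² = 0.08854.

0.0885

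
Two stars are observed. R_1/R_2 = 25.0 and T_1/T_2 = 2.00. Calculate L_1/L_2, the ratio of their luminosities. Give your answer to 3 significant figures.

1.00×10^4

From the Stefan–Boltzmann law, L ∝ R²T⁴, so
L_1/L_2 = (R_1/R_2)² (T_1/T_2)⁴ = (25.0)² × (2.00)⁴ = 625.0 × 16.00 = 1.000×10^4.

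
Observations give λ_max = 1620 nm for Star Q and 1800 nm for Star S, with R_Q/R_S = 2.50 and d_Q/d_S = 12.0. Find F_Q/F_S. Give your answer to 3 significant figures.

Wien's law: T_Q/T_S = λ_S/λ_Q = 1800/1620 = 1.111.
L_Q/L_S = (R_Q/R_S)²(T_Q/T_S)⁴ = (2.50)²(1.111)⁴ = 9.526.
F_Q/F_S = (L_Q/L_S)/(d_Q/d_S)² = 9.526/(12.0)² = 0.06615.

0.0662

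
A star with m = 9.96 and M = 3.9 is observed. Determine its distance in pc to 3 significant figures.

163 pc

m − M = 5 log₁₀(d/10 pc)
9.96 − (3.9) = 6.06 = 5 log₁₀(d/10)
d = 10 × 10^(6.06/5) = 10 × 10^1.212 = 162.9 pc.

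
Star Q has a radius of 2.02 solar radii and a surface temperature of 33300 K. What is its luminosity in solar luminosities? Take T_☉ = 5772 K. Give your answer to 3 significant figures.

L/L_☉ = (R/R_☉)² (T/T_☉)⁴ = (2.02)² × (33300/5772)⁴
       = 4.080 × (5.769)⁴ = 4.080 × 1108 = 4520.

4.52×10^3 solar luminosities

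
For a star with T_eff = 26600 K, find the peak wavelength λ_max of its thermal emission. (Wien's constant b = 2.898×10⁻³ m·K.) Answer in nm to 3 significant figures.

λ_max = b/T = 2.898×10⁻³ / 26600 = 1.09×10^-7 m = 108.9 nm.

109 nm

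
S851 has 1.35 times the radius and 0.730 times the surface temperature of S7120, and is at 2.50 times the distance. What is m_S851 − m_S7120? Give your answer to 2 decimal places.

L_S851/L_S7120 = (1.35)²(0.730)⁴ = 0.5176.
F_S851/F_S7120 = (L_S851/L_S7120)/(d_S851/d_S7120)² = 0.5176/6.250 = 0.08281.
m_S851 − m_S7120 = −2.5 log₁₀(0.08281) = 2.70.

2.70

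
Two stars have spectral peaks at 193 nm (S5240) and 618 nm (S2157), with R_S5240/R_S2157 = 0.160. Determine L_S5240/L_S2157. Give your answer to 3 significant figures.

2.69

Wien's law gives T ∝ 1/λ_max, so T_S5240/T_S2157 = λ_S2157/λ_S5240 = 618/193 = 3.202.
Then L ∝ R²T⁴ gives L_S5240/L_S2157 = (0.160)² × (3.202)⁴ = 0.02560 × 105.1 = 2.691.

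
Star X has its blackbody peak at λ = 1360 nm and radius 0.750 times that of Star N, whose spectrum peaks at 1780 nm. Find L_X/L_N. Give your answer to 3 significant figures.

Wien's law gives T ∝ 1/λ_max, so T_X/T_N = λ_N/λ_X = 1780/1360 = 1.309.
Then L ∝ R²T⁴ gives L_X/L_N = (0.750)² × (1.309)⁴ = 0.5625 × 2.934 = 1.651.

1.65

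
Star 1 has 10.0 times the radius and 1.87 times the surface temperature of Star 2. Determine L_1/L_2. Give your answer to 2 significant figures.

From the Stefan–Boltzmann law, L ∝ R²T⁴, so
L_1/L_2 = (R_1/R_2)² (T_1/T_2)⁴ = (10.0)² × (1.87)⁴ = 100.0 × 12.23 = 1223.

1.2×10^3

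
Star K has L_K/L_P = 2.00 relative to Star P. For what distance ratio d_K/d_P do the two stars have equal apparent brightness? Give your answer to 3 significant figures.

1.41

Equal flux requires L_K/d_K² = L_P/d_P², so d_K/d_P = √(L_K/L_P)
= √(2.00) = 1.414.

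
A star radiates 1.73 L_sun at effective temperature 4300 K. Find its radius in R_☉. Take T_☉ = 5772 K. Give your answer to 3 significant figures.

2.37 R_☉

R/R_☉ = √(L/L_☉) / (T/T_☉)² = √(1.73) / (0.7450)²
       = 1.315 / 0.5550 = 2.370.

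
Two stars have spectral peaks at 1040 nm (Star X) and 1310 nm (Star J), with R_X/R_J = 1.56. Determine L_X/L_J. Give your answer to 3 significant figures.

6.13

Wien's law gives T ∝ 1/λ_max, so T_X/T_J = λ_J/λ_X = 1310/1040 = 1.260.
Then L ∝ R²T⁴ gives L_X/L_J = (1.56)² × (1.260)⁴ = 2.434 × 2.517 = 6.126.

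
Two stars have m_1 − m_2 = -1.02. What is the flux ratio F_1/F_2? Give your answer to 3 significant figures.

F_1/F_2 = 10^(−(m_1 − m_2)/2.5) = 10^(1.02/2.5) = 10^0.408 = 2.559.

2.56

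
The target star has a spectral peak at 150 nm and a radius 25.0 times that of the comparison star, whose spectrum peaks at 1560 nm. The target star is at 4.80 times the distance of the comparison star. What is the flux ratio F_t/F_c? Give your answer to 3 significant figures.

Wien's law: T_t/T_c = λ_c/λ_t = 1560/150 = 10.40.
L_t/L_c = (R_t/R_c)²(T_t/T_c)⁴ = (25.0)²(10.40)⁴ = 7.312×10^6.
F_t/F_c = (L_t/L_c)/(d_t/d_c)² = 7.312×10^6/(4.80)² = 3.173×10^5.

3.17×10^5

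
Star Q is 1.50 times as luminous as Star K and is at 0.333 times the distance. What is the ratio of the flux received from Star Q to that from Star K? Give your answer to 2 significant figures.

14

F = L/(4πd²), so F_Q/F_K = (L_Q/L_K) / (d_Q/d_K)²
= 1.50 / (0.333)² = 1.50 / 0.1109 = 13.53.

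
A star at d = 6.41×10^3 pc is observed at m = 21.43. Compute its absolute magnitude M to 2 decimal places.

7.40

M = m − 5 log₁₀(d/10 pc) = 21.43 − 5 log₁₀(6.41×10^3/10)
  = 21.43 − 5 × 2.807 = 21.43 − 14.03 = 7.40.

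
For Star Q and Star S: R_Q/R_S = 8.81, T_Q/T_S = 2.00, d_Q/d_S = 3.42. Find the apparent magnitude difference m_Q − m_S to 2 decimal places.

-5.07

L_Q/L_S = (8.81)²(2.00)⁴ = 1242.
F_Q/F_S = (L_Q/L_S)/(d_Q/d_S)² = 1242/11.70 = 106.2.
m_Q − m_S = −2.5 log₁₀(106.2) = -5.07.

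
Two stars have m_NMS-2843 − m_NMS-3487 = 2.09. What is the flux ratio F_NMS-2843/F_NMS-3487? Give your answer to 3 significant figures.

F_NMS-2843/F_NMS-3487 = 10^(−(m_NMS-2843 − m_NMS-3487)/2.5) = 10^(-2.09/2.5) = 10^-0.836 = 0.1459.

0.146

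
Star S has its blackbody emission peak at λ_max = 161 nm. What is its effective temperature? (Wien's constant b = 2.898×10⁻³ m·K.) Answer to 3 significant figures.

T = b/λ_max = 2.898×10⁻³ / (161×10⁻⁹) = 1.800×10^4 K.

1.80×10^4 K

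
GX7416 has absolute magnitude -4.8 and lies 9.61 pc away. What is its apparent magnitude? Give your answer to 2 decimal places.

m = M + 5 log₁₀(d/10 pc) = -4.8 + 5 log₁₀(9.61/10)
  = -4.8 + 5 × -0.017 = -4.8 + -0.09 = -4.89.

-4.89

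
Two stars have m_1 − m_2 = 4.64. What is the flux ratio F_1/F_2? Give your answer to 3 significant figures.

0.0139

F_1/F_2 = 10^(−(m_1 − m_2)/2.5) = 10^(-4.64/2.5) = 10^-1.856 = 0.01393.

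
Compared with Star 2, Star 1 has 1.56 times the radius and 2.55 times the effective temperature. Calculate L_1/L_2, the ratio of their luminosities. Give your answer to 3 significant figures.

From the Stefan–Boltzmann law, L ∝ R²T⁴, so
L_1/L_2 = (R_1/R_2)² (T_1/T_2)⁴ = (1.56)² × (2.55)⁴ = 2.434 × 42.28 = 102.9.

103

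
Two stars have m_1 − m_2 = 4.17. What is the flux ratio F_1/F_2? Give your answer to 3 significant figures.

F_1/F_2 = 10^(−(m_1 − m_2)/2.5) = 10^(-4.17/2.5) = 10^-1.668 = 0.02148.

0.0215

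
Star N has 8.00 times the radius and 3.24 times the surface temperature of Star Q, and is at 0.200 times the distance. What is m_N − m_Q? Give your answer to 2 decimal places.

-13.12

L_N/L_Q = (8.00)²(3.24)⁴ = 7053.
F_N/F_Q = (L_N/L_Q)/(d_N/d_Q)² = 7053/0.04000 = 1.763×10^5.
m_N − m_Q = −2.5 log₁₀(1.763×10^5) = -13.12.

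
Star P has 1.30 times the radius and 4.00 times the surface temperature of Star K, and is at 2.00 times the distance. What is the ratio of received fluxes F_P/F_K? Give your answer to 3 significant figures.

L_P/L_K = (R_P/R_K)²(T_P/T_K)⁴ = (1.30)² × (4.00)⁴ = 432.6.
F_P/F_K = (L_P/L_K)/(d_P/d_K)² = 432.6 / (2.00)² = 108.2.

108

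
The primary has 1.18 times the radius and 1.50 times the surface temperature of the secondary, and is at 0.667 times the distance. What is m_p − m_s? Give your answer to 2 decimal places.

-3.00

L_p/L_s = (1.18)²(1.50)⁴ = 7.049.
F_p/F_s = (L_p/L_s)/(d_p/d_s)² = 7.049/0.4449 = 15.84.
m_p − m_s = −2.5 log₁₀(15.84) = -3.00.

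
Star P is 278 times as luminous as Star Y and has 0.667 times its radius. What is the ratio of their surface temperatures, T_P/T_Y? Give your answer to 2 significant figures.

L ∝ R²T⁴ gives T ∝ (L/R²)^(1/4), so
T_P/T_Y = (278 / 0.667²)^(1/4) = (624.9)^(1/4) = 5.000.

5.0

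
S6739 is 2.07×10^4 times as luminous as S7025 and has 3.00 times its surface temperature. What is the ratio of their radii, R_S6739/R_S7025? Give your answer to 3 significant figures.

16.0

L ∝ R²T⁴ gives R ∝ √L / T², so
R_S6739/R_S7025 = √(2.07×10^4) / (3.00)² = 143.9 / 9.000 = 15.99.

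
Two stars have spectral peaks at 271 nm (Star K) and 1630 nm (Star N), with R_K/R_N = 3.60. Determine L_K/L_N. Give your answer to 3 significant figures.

1.70×10^4

Wien's law gives T ∝ 1/λ_max, so T_K/T_N = λ_N/λ_K = 1630/271 = 6.015.
Then L ∝ R²T⁴ gives L_K/L_N = (3.60)² × (6.015)⁴ = 12.96 × 1309 = 1.696×10^4.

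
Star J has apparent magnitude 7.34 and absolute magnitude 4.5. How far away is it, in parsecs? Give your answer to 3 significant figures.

37.0 pc

m − M = 5 log₁₀(d/10 pc)
7.34 − (4.5) = 2.84 = 5 log₁₀(d/10)
d = 10 × 10^(2.84/5) = 10 × 10^0.568 = 36.98 pc.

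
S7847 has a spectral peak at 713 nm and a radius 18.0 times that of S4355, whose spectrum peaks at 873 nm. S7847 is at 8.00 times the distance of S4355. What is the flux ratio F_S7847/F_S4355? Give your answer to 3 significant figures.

11.4

Wien's law: T_S7847/T_S4355 = λ_S4355/λ_S7847 = 873/713 = 1.224.
L_S7847/L_S4355 = (R_S7847/R_S4355)²(T_S7847/T_S4355)⁴ = (18.0)²(1.224)⁴ = 728.2.
F_S7847/F_S4355 = (L_S7847/L_S4355)/(d_S7847/d_S4355)² = 728.2/(8.00)² = 11.38.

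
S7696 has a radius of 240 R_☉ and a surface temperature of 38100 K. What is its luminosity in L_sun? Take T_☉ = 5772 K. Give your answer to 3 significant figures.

1.09×10^8 L_sun

L/L_☉ = (R/R_☉)² (T/T_☉)⁴ = (240)² × (38100/5772)⁴
       = 5.760×10^4 × (6.601)⁴ = 5.760×10^4 × 1898 = 1.093×10^8.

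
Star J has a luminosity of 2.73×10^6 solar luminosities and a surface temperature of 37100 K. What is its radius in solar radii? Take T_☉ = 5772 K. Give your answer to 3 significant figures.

40.0 solar radii

R/R_☉ = √(L/L_☉) / (T/T_☉)² = √(2.73×10^6) / (6.428)²
       = 1652 / 41.31 = 39.99.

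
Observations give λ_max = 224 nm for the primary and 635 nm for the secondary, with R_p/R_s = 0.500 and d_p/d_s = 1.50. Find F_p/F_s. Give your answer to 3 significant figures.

Wien's law: T_p/T_s = λ_s/λ_p = 635/224 = 2.835.
L_p/L_s = (R_p/R_s)²(T_p/T_s)⁴ = (0.500)²(2.835)⁴ = 16.15.
F_p/F_s = (L_p/L_s)/(d_p/d_s)² = 16.15/(1.50)² = 7.176.

7.18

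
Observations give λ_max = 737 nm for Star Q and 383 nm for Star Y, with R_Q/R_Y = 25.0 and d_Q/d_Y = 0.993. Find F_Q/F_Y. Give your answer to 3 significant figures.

Wien's law: T_Q/T_Y = λ_Y/λ_Q = 383/737 = 0.5197.
L_Q/L_Y = (R_Q/R_Y)²(T_Q/T_Y)⁴ = (25.0)²(0.5197)⁴ = 45.58.
F_Q/F_Y = (L_Q/L_Y)/(d_Q/d_Y)² = 45.58/(0.993)² = 46.23.

46.2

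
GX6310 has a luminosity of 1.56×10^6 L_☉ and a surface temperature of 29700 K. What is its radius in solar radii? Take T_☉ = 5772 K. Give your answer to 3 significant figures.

47.2 solar radii

R/R_☉ = √(L/L_☉) / (T/T_☉)² = √(1.56×10^6) / (5.146)²
       = 1249 / 26.48 = 47.17.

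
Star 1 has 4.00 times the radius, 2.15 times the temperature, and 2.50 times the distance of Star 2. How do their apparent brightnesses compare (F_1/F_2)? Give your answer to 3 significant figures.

54.7

L_1/L_2 = (R_1/R_2)²(T_1/T_2)⁴ = (4.00)² × (2.15)⁴ = 341.9.
F_1/F_2 = (L_1/L_2)/(d_1/d_2)² = 341.9 / (2.50)² = 54.70.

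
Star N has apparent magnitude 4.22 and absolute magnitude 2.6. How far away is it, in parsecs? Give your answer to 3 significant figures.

m − M = 5 log₁₀(d/10 pc)
4.22 − (2.6) = 1.62 = 5 log₁₀(d/10)
d = 10 × 10^(1.62/5) = 10 × 10^0.324 = 21.09 pc.

21.1 pc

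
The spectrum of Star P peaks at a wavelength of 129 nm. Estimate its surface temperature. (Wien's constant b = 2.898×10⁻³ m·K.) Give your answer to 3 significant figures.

T = b/λ_max = 2.898×10⁻³ / (129×10⁻⁹) = 2.247×10^4 K.

2.25×10^4 K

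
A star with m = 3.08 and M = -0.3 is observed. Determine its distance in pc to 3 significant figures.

47.4 pc

m − M = 5 log₁₀(d/10 pc)
3.08 − (-0.3) = 3.38 = 5 log₁₀(d/10)
d = 10 × 10^(3.38/5) = 10 × 10^0.676 = 47.42 pc.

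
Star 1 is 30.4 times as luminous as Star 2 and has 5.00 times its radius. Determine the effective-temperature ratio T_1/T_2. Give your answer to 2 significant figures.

1.1

L ∝ R²T⁴ gives T ∝ (L/R²)^(1/4), so
T_1/T_2 = (30.4 / 5.00²)^(1/4) = (1.216)^(1/4) = 1.050.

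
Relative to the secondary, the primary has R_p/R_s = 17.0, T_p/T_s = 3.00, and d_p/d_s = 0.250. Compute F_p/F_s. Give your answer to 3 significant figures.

3.75×10^5

L_p/L_s = (R_p/R_s)²(T_p/T_s)⁴ = (17.0)² × (3.00)⁴ = 2.341×10^4.
F_p/F_s = (L_p/L_s)/(d_p/d_s)² = 2.341×10^4 / (0.250)² = 3.745×10^5.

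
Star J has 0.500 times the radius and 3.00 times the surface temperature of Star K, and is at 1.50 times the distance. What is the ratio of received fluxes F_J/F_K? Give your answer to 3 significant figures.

9.00

L_J/L_K = (R_J/R_K)²(T_J/T_K)⁴ = (0.500)² × (3.00)⁴ = 20.25.
F_J/F_K = (L_J/L_K)/(d_J/d_K)² = 20.25 / (1.50)² = 9.000.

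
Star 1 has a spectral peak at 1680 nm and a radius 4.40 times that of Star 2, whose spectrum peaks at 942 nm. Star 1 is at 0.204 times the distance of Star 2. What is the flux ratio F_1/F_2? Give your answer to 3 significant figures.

Wien's law: T_1/T_2 = λ_2/λ_1 = 942/1680 = 0.5607.
L_1/L_2 = (R_1/R_2)²(T_1/T_2)⁴ = (4.40)²(0.5607)⁴ = 1.914.
F_1/F_2 = (L_1/L_2)/(d_1/d_2)² = 1.914/(0.204)² = 45.98.

46.0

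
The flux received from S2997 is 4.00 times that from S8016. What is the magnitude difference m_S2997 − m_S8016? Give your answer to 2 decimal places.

m_S2997 − m_S8016 = −2.5 log₁₀(F_S2997/F_S8016) = −2.5 log₁₀(4.00) = −2.5 × (0.602) = -1.505.

-1.51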